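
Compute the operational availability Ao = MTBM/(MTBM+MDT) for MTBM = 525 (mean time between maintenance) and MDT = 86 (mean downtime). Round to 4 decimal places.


MTBM = 525
MDT = 86
MTBM + MDT = 611
Ao = 525 / 611
Ao = 0.8592

0.8592


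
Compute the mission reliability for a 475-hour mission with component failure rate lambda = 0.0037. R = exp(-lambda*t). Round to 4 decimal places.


lambda = 0.0037
mission_time = 475
lambda * t = 0.0037 * 475 = 1.7575
R = exp(-1.7575)
R = 0.1725

0.1725


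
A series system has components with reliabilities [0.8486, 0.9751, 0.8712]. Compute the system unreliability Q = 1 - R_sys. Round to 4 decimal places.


Components: [0.8486, 0.9751, 0.8712]
After component 1: product = 0.8486
After component 2: product = 0.8275
After component 3: product = 0.7209
R_sys = 0.7209
Q = 1 - 0.7209 = 0.2791

0.2791


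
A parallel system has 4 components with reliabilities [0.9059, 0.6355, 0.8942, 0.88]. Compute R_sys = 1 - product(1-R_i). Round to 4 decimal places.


Components: [0.9059, 0.6355, 0.8942, 0.88]
(1 - 0.9059) = 0.0941, running product = 0.0941
(1 - 0.6355) = 0.3645, running product = 0.0343
(1 - 0.8942) = 0.1058, running product = 0.0036
(1 - 0.88) = 0.12, running product = 0.0004
Product of (1-R_i) = 0.0004
R_sys = 1 - 0.0004 = 0.9996

0.9996


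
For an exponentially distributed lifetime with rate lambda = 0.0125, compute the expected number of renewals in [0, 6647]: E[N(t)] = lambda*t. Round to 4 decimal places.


lambda = 0.0125
t = 6647
E[N(t)] = lambda * t
E[N(t)] = 0.0125 * 6647
E[N(t)] = 83.0875

83.0875


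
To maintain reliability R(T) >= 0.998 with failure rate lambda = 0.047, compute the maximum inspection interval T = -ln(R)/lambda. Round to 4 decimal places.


R_target = 0.998
lambda = 0.047
-ln(0.998) = 0.002
T = 0.002 / 0.047
T = 0.0426

0.0426


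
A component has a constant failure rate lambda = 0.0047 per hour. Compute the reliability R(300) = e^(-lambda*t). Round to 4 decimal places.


lambda = 0.0047
t = 300
lambda * t = 1.41
R(t) = e^(-1.41)
R(t) = 0.2441

0.2441


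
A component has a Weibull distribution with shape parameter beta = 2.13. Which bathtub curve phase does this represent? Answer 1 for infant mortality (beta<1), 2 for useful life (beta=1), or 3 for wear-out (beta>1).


beta = 2.13
Compare beta to 1:
beta < 1 => infant mortality (phase 1)
beta = 1 => useful life (phase 2)
beta > 1 => wear-out (phase 3)
Since beta = 2.13, this is wear-out (increasing failure rate)
Phase = 3

3


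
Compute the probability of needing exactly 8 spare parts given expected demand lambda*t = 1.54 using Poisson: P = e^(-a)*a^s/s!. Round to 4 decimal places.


a = 1.54, s = 8
e^(-a) = e^(-1.54) = 0.2144
a^s = 1.54^8 = 31.6348
s! = 40320
P = 0.2144 * 31.6348 / 40320
P = 0.0002

0.0002


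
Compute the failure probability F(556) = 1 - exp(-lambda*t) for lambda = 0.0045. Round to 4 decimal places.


lambda = 0.0045, t = 556
lambda * t = 2.502
exp(-2.502) = 0.0819
F(t) = 1 - 0.0819
F(t) = 0.9181

0.9181


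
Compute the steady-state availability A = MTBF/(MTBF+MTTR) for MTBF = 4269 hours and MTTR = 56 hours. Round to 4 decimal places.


MTBF = 4269
MTTR = 56
MTBF + MTTR = 4325
A = 4269 / 4325
A = 0.9871

0.9871


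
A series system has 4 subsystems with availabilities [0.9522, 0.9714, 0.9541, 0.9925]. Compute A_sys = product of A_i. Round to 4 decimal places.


Subsystems: [0.9522, 0.9714, 0.9541, 0.9925]
After subsystem 1 (A=0.9522): product = 0.9522
After subsystem 2 (A=0.9714): product = 0.925
After subsystem 3 (A=0.9541): product = 0.8825
After subsystem 4 (A=0.9925): product = 0.8759
A_sys = 0.8759

0.8759


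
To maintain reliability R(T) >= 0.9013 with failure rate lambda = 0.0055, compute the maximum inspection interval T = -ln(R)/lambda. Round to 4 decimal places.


R_target = 0.9013
lambda = 0.0055
-ln(0.9013) = 0.1039
T = 0.1039 / 0.0055
T = 18.894

18.894


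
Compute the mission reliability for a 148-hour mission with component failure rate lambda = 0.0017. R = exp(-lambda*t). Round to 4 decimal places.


lambda = 0.0017
mission_time = 148
lambda * t = 0.0017 * 148 = 0.2516
R = exp(-0.2516)
R = 0.7776

0.7776


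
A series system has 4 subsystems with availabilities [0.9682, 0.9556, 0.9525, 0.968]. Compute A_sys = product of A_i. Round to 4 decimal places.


Subsystems: [0.9682, 0.9556, 0.9525, 0.968]
After subsystem 1 (A=0.9682): product = 0.9682
After subsystem 2 (A=0.9556): product = 0.9252
After subsystem 3 (A=0.9525): product = 0.8813
After subsystem 4 (A=0.968): product = 0.8531
A_sys = 0.8531

0.8531


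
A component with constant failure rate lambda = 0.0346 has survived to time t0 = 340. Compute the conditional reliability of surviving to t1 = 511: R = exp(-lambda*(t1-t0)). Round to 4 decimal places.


lambda = 0.0346
t0 = 340, t1 = 511
t1 - t0 = 171
lambda * (t1-t0) = 0.0346 * 171 = 5.9166
R = exp(-5.9166)
R = 0.0027

0.0027


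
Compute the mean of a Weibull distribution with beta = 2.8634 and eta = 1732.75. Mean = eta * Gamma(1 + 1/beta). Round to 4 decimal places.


beta = 2.8634, eta = 1732.75
1/beta = 0.3492
1 + 1/beta = 1.3492
Gamma(1.3492) = 0.8912
Mean = 1732.75 * 0.8912
Mean = 1544.2777

1544.2777


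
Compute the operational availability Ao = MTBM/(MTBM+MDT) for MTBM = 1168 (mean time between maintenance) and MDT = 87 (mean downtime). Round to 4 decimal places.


MTBM = 1168
MDT = 87
MTBM + MDT = 1255
Ao = 1168 / 1255
Ao = 0.9307

0.9307


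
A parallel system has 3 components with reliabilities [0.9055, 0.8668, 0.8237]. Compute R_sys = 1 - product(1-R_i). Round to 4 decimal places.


Components: [0.9055, 0.8668, 0.8237]
(1 - 0.9055) = 0.0945, running product = 0.0945
(1 - 0.8668) = 0.1332, running product = 0.0126
(1 - 0.8237) = 0.1763, running product = 0.0022
Product of (1-R_i) = 0.0022
R_sys = 1 - 0.0022 = 0.9978

0.9978


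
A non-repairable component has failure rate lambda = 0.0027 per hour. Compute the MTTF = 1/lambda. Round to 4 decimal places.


lambda = 0.0027
MTTF = 1 / 0.0027
MTTF = 370.3704

370.3704


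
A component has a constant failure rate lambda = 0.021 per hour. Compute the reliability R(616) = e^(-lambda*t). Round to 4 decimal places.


lambda = 0.021
t = 616
lambda * t = 12.936
R(t) = e^(-12.936)
R(t) = 0.0

0.0


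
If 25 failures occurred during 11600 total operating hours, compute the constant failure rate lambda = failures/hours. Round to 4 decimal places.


failures = 25
total_hours = 11600
lambda = 25 / 11600
lambda = 0.0022

0.0022


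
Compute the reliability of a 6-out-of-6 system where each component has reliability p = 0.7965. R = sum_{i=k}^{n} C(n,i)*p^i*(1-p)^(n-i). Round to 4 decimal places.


k = 6, n = 6, p = 0.7965
i=6: C(6,6)=1 * 0.7965^6 * 0.2035^0 = 0.2553
R = sum of terms = 0.2553

0.2553


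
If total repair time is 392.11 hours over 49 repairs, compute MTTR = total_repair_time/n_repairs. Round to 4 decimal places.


total_repair_time = 392.11
n_repairs = 49
MTTR = 392.11 / 49
MTTR = 8.0022

8.0022


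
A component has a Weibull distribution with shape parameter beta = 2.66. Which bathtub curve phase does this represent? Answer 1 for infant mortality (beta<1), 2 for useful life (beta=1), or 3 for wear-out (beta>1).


beta = 2.66
Compare beta to 1:
beta < 1 => infant mortality (phase 1)
beta = 1 => useful life (phase 2)
beta > 1 => wear-out (phase 3)
Since beta = 2.66, this is wear-out (increasing failure rate)
Phase = 3

3


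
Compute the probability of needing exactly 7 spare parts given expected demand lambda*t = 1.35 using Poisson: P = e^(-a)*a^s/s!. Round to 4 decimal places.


a = 1.35, s = 7
e^(-a) = e^(-1.35) = 0.2592
a^s = 1.35^7 = 8.1722
s! = 5040
P = 0.2592 * 8.1722 / 5040
P = 0.0004

0.0004


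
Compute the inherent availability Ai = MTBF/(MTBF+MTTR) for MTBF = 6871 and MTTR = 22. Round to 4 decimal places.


MTBF = 6871
MTTR = 22
MTBF + MTTR = 6893
Ai = 6871 / 6893
Ai = 0.9968

0.9968


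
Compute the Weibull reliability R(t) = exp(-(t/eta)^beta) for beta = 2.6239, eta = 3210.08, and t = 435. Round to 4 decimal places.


beta = 2.6239, eta = 3210.08, t = 435
t/eta = 435 / 3210.08 = 0.1355
(t/eta)^beta = 0.1355^2.6239 = 0.0053
R(t) = exp(-0.0053)
R(t) = 0.9947

0.9947


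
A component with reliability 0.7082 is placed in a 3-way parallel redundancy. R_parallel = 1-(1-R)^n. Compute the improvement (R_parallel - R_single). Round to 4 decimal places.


R_single = 0.7082, n = 3
1 - R_single = 0.2918
(1 - R_single)^n = 0.2918^3 = 0.0248
R_parallel = 1 - 0.0248 = 0.9752
Improvement = 0.9752 - 0.7082
Improvement = 0.267

0.267


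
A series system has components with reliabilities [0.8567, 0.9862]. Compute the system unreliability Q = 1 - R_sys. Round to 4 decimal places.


Components: [0.8567, 0.9862]
After component 1: product = 0.8567
After component 2: product = 0.8449
R_sys = 0.8449
Q = 1 - 0.8449 = 0.1551

0.1551


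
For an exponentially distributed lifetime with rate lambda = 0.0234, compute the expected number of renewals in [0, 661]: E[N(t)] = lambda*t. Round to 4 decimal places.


lambda = 0.0234
t = 661
E[N(t)] = lambda * t
E[N(t)] = 0.0234 * 661
E[N(t)] = 15.4674

15.4674


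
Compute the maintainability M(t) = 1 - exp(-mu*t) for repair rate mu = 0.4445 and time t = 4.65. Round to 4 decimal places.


mu = 0.4445, t = 4.65
mu * t = 0.4445 * 4.65 = 2.0669
exp(-2.0669) = 0.1266
M(t) = 1 - 0.1266
M(t) = 0.8734

0.8734


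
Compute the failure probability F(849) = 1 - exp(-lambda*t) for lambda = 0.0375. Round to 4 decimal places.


lambda = 0.0375, t = 849
lambda * t = 31.8375
exp(-31.8375) = 0.0
F(t) = 1 - 0.0
F(t) = 1.0

1.0


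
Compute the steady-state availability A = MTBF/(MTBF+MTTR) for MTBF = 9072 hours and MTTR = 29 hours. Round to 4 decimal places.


MTBF = 9072
MTTR = 29
MTBF + MTTR = 9101
A = 9072 / 9101
A = 0.9968

0.9968


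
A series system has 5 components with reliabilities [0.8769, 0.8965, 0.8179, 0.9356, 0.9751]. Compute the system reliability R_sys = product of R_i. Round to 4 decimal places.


Components: [0.8769, 0.8965, 0.8179, 0.9356, 0.9751]
After component 1 (R=0.8769): product = 0.8769
After component 2 (R=0.8965): product = 0.7861
After component 3 (R=0.8179): product = 0.643
After component 4 (R=0.9356): product = 0.6016
After component 5 (R=0.9751): product = 0.5866
R_sys = 0.5866

0.5866


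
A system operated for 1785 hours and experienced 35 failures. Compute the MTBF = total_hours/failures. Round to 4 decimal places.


total_hours = 1785
failures = 35
MTBF = 1785 / 35
MTBF = 51.0

51.0


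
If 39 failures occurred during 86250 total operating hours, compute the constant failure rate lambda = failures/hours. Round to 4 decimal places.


failures = 39
total_hours = 86250
lambda = 39 / 86250
lambda = 0.0005

0.0005


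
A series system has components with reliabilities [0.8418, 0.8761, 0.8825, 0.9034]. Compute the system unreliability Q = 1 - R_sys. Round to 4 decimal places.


Components: [0.8418, 0.8761, 0.8825, 0.9034]
After component 1: product = 0.8418
After component 2: product = 0.7375
After component 3: product = 0.6508
After component 4: product = 0.588
R_sys = 0.588
Q = 1 - 0.588 = 0.412

0.412


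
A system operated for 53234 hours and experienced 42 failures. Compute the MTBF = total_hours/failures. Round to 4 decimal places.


total_hours = 53234
failures = 42
MTBF = 53234 / 42
MTBF = 1267.4762

1267.4762


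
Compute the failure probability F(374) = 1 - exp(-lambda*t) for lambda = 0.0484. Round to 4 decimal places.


lambda = 0.0484, t = 374
lambda * t = 18.1016
exp(-18.1016) = 0.0
F(t) = 1 - 0.0
F(t) = 1.0

1.0


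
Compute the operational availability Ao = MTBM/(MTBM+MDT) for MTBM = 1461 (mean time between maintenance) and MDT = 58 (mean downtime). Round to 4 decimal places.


MTBM = 1461
MDT = 58
MTBM + MDT = 1519
Ao = 1461 / 1519
Ao = 0.9618

0.9618


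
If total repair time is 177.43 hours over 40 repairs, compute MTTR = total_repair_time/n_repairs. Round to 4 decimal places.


total_repair_time = 177.43
n_repairs = 40
MTTR = 177.43 / 40
MTTR = 4.4358

4.4358


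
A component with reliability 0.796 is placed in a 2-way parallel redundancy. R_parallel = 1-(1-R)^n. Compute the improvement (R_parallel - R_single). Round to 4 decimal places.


R_single = 0.796, n = 2
1 - R_single = 0.204
(1 - R_single)^n = 0.204^2 = 0.0416
R_parallel = 1 - 0.0416 = 0.9584
Improvement = 0.9584 - 0.796
Improvement = 0.1624

0.1624


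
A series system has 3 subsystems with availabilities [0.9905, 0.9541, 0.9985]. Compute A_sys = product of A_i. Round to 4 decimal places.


Subsystems: [0.9905, 0.9541, 0.9985]
After subsystem 1 (A=0.9905): product = 0.9905
After subsystem 2 (A=0.9541): product = 0.945
After subsystem 3 (A=0.9985): product = 0.9436
A_sys = 0.9436

0.9436


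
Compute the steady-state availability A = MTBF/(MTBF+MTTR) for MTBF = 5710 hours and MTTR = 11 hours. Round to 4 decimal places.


MTBF = 5710
MTTR = 11
MTBF + MTTR = 5721
A = 5710 / 5721
A = 0.9981

0.9981


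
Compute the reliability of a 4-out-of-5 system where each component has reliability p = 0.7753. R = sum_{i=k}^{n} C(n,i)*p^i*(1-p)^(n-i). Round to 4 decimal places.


k = 4, n = 5, p = 0.7753
i=4: C(5,4)=5 * 0.7753^4 * 0.2247^1 = 0.4059
i=5: C(5,5)=1 * 0.7753^5 * 0.2247^0 = 0.2801
R = sum of terms = 0.6861

0.6861


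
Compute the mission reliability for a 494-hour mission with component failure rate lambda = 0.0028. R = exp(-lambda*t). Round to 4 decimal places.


lambda = 0.0028
mission_time = 494
lambda * t = 0.0028 * 494 = 1.3832
R = exp(-1.3832)
R = 0.2508

0.2508


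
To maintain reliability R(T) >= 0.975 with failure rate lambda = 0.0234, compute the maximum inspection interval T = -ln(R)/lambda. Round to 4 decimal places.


R_target = 0.975
lambda = 0.0234
-ln(0.975) = 0.0253
T = 0.0253 / 0.0234
T = 1.082

1.082


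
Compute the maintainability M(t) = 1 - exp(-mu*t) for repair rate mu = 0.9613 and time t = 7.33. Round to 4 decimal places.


mu = 0.9613, t = 7.33
mu * t = 0.9613 * 7.33 = 7.0463
exp(-7.0463) = 0.0009
M(t) = 1 - 0.0009
M(t) = 0.9991

0.9991


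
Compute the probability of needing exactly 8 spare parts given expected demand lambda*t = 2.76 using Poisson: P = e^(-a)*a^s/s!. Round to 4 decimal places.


a = 2.76, s = 8
e^(-a) = e^(-2.76) = 0.0633
a^s = 2.76^8 = 3367.229
s! = 40320
P = 0.0633 * 3367.229 / 40320
P = 0.0053

0.0053


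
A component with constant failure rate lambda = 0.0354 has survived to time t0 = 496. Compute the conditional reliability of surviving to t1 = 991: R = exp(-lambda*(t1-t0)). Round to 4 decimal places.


lambda = 0.0354
t0 = 496, t1 = 991
t1 - t0 = 495
lambda * (t1-t0) = 0.0354 * 495 = 17.523
R = exp(-17.523)
R = 0.0

0.0


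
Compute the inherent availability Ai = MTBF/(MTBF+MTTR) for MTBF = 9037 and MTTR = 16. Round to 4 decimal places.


MTBF = 9037
MTTR = 16
MTBF + MTTR = 9053
Ai = 9037 / 9053
Ai = 0.9982

0.9982


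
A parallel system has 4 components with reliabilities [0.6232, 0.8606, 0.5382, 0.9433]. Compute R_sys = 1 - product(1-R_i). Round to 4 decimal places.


Components: [0.6232, 0.8606, 0.5382, 0.9433]
(1 - 0.6232) = 0.3768, running product = 0.3768
(1 - 0.8606) = 0.1394, running product = 0.0525
(1 - 0.5382) = 0.4618, running product = 0.0243
(1 - 0.9433) = 0.0567, running product = 0.0014
Product of (1-R_i) = 0.0014
R_sys = 1 - 0.0014 = 0.9986

0.9986


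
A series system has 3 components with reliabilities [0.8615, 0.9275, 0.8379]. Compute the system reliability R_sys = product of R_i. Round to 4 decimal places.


Components: [0.8615, 0.9275, 0.8379]
After component 1 (R=0.8615): product = 0.8615
After component 2 (R=0.9275): product = 0.799
After component 3 (R=0.8379): product = 0.6695
R_sys = 0.6695

0.6695


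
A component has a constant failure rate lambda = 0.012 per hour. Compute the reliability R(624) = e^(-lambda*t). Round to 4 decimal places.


lambda = 0.012
t = 624
lambda * t = 7.488
R(t) = e^(-7.488)
R(t) = 0.0006

0.0006


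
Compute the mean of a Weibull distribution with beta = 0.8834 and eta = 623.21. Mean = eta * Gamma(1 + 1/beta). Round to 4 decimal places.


beta = 0.8834, eta = 623.21
1/beta = 1.132
1 + 1/beta = 2.132
Gamma(2.132) = 1.0632
Mean = 623.21 * 1.0632
Mean = 662.5896

662.5896


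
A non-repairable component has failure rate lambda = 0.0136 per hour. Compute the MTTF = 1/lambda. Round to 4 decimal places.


lambda = 0.0136
MTTF = 1 / 0.0136
MTTF = 73.5294

73.5294


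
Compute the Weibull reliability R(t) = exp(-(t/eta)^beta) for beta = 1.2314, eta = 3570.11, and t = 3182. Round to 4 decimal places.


beta = 1.2314, eta = 3570.11, t = 3182
t/eta = 3182 / 3570.11 = 0.8913
(t/eta)^beta = 0.8913^1.2314 = 0.8679
R(t) = exp(-0.8679)
R(t) = 0.4198

0.4198


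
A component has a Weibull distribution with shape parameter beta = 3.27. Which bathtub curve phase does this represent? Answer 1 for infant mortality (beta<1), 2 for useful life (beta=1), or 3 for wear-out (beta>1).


beta = 3.27
Compare beta to 1:
beta < 1 => infant mortality (phase 1)
beta = 1 => useful life (phase 2)
beta > 1 => wear-out (phase 3)
Since beta = 3.27, this is wear-out (increasing failure rate)
Phase = 3

3


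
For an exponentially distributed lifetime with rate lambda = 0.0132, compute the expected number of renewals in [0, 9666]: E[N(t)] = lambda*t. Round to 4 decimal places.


lambda = 0.0132
t = 9666
E[N(t)] = lambda * t
E[N(t)] = 0.0132 * 9666
E[N(t)] = 127.5912

127.5912


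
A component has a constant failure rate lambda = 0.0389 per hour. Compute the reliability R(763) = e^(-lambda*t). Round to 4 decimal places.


lambda = 0.0389
t = 763
lambda * t = 29.6807
R(t) = e^(-29.6807)
R(t) = 0.0

0.0


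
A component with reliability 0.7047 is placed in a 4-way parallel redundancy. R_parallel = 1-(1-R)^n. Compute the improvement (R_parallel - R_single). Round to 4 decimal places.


R_single = 0.7047, n = 4
1 - R_single = 0.2953
(1 - R_single)^n = 0.2953^4 = 0.0076
R_parallel = 1 - 0.0076 = 0.9924
Improvement = 0.9924 - 0.7047
Improvement = 0.2877

0.2877


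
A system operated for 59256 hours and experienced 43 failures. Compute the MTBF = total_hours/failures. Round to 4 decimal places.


total_hours = 59256
failures = 43
MTBF = 59256 / 43
MTBF = 1378.0465

1378.0465


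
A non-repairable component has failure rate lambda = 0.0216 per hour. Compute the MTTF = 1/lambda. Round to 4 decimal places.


lambda = 0.0216
MTTF = 1 / 0.0216
MTTF = 46.2963

46.2963


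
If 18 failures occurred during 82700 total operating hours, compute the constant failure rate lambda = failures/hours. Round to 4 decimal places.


failures = 18
total_hours = 82700
lambda = 18 / 82700
lambda = 0.0002

0.0002


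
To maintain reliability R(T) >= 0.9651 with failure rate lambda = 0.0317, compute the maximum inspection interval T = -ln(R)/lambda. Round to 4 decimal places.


R_target = 0.9651
lambda = 0.0317
-ln(0.9651) = 0.0355
T = 0.0355 / 0.0317
T = 1.1206

1.1206


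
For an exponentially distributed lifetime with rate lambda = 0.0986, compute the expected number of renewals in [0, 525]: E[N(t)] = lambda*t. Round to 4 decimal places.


lambda = 0.0986
t = 525
E[N(t)] = lambda * t
E[N(t)] = 0.0986 * 525
E[N(t)] = 51.765

51.765


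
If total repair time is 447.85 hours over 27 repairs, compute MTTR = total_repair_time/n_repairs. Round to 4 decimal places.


total_repair_time = 447.85
n_repairs = 27
MTTR = 447.85 / 27
MTTR = 16.587

16.587


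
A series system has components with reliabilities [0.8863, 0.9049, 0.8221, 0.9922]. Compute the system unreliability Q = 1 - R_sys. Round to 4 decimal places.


Components: [0.8863, 0.9049, 0.8221, 0.9922]
After component 1: product = 0.8863
After component 2: product = 0.802
After component 3: product = 0.6593
After component 4: product = 0.6542
R_sys = 0.6542
Q = 1 - 0.6542 = 0.3458

0.3458


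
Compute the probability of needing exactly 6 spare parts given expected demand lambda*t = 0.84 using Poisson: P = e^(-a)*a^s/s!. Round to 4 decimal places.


a = 0.84, s = 6
e^(-a) = e^(-0.84) = 0.4317
a^s = 0.84^6 = 0.3513
s! = 720
P = 0.4317 * 0.3513 / 720
P = 0.0002

0.0002


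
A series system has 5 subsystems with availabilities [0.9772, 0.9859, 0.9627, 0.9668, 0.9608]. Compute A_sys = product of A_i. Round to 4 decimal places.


Subsystems: [0.9772, 0.9859, 0.9627, 0.9668, 0.9608]
After subsystem 1 (A=0.9772): product = 0.9772
After subsystem 2 (A=0.9859): product = 0.9634
After subsystem 3 (A=0.9627): product = 0.9275
After subsystem 4 (A=0.9668): product = 0.8967
After subsystem 5 (A=0.9608): product = 0.8615
A_sys = 0.8615

0.8615


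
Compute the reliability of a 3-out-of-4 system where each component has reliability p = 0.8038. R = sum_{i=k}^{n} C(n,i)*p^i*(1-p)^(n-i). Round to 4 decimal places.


k = 3, n = 4, p = 0.8038
i=3: C(4,3)=4 * 0.8038^3 * 0.1962^1 = 0.4076
i=4: C(4,4)=1 * 0.8038^4 * 0.1962^0 = 0.4174
R = sum of terms = 0.825

0.825


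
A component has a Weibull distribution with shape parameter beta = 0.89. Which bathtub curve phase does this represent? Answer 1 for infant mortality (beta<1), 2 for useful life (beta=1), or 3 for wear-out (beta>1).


beta = 0.89
Compare beta to 1:
beta < 1 => infant mortality (phase 1)
beta = 1 => useful life (phase 2)
beta > 1 => wear-out (phase 3)
Since beta = 0.89, this is infant mortality (decreasing failure rate)
Phase = 1

1


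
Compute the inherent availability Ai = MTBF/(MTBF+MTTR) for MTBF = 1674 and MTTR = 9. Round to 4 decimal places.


MTBF = 1674
MTTR = 9
MTBF + MTTR = 1683
Ai = 1674 / 1683
Ai = 0.9947

0.9947


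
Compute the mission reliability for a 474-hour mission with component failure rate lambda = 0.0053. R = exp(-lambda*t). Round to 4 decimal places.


lambda = 0.0053
mission_time = 474
lambda * t = 0.0053 * 474 = 2.5122
R = exp(-2.5122)
R = 0.0811

0.0811


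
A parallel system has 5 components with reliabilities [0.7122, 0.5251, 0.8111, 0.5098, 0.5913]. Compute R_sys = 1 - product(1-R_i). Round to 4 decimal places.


Components: [0.7122, 0.5251, 0.8111, 0.5098, 0.5913]
(1 - 0.7122) = 0.2878, running product = 0.2878
(1 - 0.5251) = 0.4749, running product = 0.1367
(1 - 0.8111) = 0.1889, running product = 0.0258
(1 - 0.5098) = 0.4902, running product = 0.0127
(1 - 0.5913) = 0.4087, running product = 0.0052
Product of (1-R_i) = 0.0052
R_sys = 1 - 0.0052 = 0.9948

0.9948


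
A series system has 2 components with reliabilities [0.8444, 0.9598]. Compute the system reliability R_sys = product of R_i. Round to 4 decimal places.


Components: [0.8444, 0.9598]
After component 1 (R=0.8444): product = 0.8444
After component 2 (R=0.9598): product = 0.8105
R_sys = 0.8105

0.8105


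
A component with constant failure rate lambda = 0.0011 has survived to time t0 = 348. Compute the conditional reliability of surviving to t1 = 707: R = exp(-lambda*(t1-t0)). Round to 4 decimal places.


lambda = 0.0011
t0 = 348, t1 = 707
t1 - t0 = 359
lambda * (t1-t0) = 0.0011 * 359 = 0.3949
R = exp(-0.3949)
R = 0.6737

0.6737


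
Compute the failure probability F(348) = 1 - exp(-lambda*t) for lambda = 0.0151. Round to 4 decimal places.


lambda = 0.0151, t = 348
lambda * t = 5.2548
exp(-5.2548) = 0.0052
F(t) = 1 - 0.0052
F(t) = 0.9948

0.9948


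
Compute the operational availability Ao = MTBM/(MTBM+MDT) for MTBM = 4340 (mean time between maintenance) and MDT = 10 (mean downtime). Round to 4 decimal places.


MTBM = 4340
MDT = 10
MTBM + MDT = 4350
Ao = 4340 / 4350
Ao = 0.9977

0.9977


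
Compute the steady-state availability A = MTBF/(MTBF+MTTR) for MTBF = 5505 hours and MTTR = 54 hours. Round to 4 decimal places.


MTBF = 5505
MTTR = 54
MTBF + MTTR = 5559
A = 5505 / 5559
A = 0.9903

0.9903


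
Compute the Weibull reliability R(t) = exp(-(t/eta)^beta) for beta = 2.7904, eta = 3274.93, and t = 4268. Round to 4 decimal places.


beta = 2.7904, eta = 3274.93, t = 4268
t/eta = 4268 / 3274.93 = 1.3032
(t/eta)^beta = 1.3032^2.7904 = 2.0939
R(t) = exp(-2.0939)
R(t) = 0.1232

0.1232


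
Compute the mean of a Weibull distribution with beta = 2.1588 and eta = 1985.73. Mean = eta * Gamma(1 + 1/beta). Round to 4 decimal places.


beta = 2.1588, eta = 1985.73
1/beta = 0.4632
1 + 1/beta = 1.4632
Gamma(1.4632) = 0.8856
Mean = 1985.73 * 0.8856
Mean = 1758.571

1758.571


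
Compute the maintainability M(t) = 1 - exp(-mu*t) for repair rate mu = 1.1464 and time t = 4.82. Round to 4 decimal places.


mu = 1.1464, t = 4.82
mu * t = 1.1464 * 4.82 = 5.5256
exp(-5.5256) = 0.004
M(t) = 1 - 0.004
M(t) = 0.996

0.996


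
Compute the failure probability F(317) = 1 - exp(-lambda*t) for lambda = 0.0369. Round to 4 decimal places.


lambda = 0.0369, t = 317
lambda * t = 11.6973
exp(-11.6973) = 0.0
F(t) = 1 - 0.0
F(t) = 1.0

1.0


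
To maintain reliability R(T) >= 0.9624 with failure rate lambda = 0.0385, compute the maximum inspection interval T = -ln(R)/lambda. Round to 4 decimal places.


R_target = 0.9624
lambda = 0.0385
-ln(0.9624) = 0.0383
T = 0.0383 / 0.0385
T = 0.9955

0.9955


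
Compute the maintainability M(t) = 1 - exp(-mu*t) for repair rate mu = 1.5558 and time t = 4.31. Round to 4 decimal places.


mu = 1.5558, t = 4.31
mu * t = 1.5558 * 4.31 = 6.7055
exp(-6.7055) = 0.0012
M(t) = 1 - 0.0012
M(t) = 0.9988

0.9988


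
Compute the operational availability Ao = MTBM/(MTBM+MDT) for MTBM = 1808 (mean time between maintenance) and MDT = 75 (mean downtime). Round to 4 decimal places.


MTBM = 1808
MDT = 75
MTBM + MDT = 1883
Ao = 1808 / 1883
Ao = 0.9602

0.9602


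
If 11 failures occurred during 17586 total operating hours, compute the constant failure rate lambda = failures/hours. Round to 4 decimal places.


failures = 11
total_hours = 17586
lambda = 11 / 17586
lambda = 0.0006

0.0006


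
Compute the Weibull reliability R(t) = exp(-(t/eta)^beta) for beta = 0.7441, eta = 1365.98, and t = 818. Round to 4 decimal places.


beta = 0.7441, eta = 1365.98, t = 818
t/eta = 818 / 1365.98 = 0.5988
(t/eta)^beta = 0.5988^0.7441 = 0.6828
R(t) = exp(-0.6828)
R(t) = 0.5052

0.5052


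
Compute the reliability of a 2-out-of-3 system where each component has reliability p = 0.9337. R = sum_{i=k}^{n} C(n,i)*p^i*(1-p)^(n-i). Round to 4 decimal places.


k = 2, n = 3, p = 0.9337
i=2: C(3,2)=3 * 0.9337^2 * 0.0663^1 = 0.1734
i=3: C(3,3)=1 * 0.9337^3 * 0.0663^0 = 0.814
R = sum of terms = 0.9874

0.9874


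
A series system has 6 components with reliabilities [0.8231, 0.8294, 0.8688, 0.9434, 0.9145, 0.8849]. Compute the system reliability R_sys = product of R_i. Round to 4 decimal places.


Components: [0.8231, 0.8294, 0.8688, 0.9434, 0.9145, 0.8849]
After component 1 (R=0.8231): product = 0.8231
After component 2 (R=0.8294): product = 0.6827
After component 3 (R=0.8688): product = 0.5931
After component 4 (R=0.9434): product = 0.5595
After component 5 (R=0.9145): product = 0.5117
After component 6 (R=0.8849): product = 0.4528
R_sys = 0.4528

0.4528


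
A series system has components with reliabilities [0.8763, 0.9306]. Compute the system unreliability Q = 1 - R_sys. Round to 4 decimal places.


Components: [0.8763, 0.9306]
After component 1: product = 0.8763
After component 2: product = 0.8155
R_sys = 0.8155
Q = 1 - 0.8155 = 0.1845

0.1845


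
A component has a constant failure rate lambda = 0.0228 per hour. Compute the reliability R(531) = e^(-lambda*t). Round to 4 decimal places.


lambda = 0.0228
t = 531
lambda * t = 12.1068
R(t) = e^(-12.1068)
R(t) = 0.0

0.0


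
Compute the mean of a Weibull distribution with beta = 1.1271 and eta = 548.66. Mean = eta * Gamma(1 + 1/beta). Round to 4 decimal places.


beta = 1.1271, eta = 548.66
1/beta = 0.8872
1 + 1/beta = 1.8872
Gamma(1.8872) = 0.9575
Mean = 548.66 * 0.9575
Mean = 525.3178

525.3178


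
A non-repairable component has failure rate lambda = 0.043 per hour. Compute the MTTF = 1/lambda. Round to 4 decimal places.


lambda = 0.043
MTTF = 1 / 0.043
MTTF = 23.2558

23.2558


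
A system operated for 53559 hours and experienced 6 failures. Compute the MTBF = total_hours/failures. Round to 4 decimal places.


total_hours = 53559
failures = 6
MTBF = 53559 / 6
MTBF = 8926.5

8926.5


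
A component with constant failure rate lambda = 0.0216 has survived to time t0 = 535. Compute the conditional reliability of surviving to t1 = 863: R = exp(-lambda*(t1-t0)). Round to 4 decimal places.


lambda = 0.0216
t0 = 535, t1 = 863
t1 - t0 = 328
lambda * (t1-t0) = 0.0216 * 328 = 7.0848
R = exp(-7.0848)
R = 0.0008

0.0008


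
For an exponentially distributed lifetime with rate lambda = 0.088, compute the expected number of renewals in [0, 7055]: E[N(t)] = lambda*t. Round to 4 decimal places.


lambda = 0.088
t = 7055
E[N(t)] = lambda * t
E[N(t)] = 0.088 * 7055
E[N(t)] = 620.84

620.84


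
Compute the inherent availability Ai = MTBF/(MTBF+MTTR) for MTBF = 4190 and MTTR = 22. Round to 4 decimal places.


MTBF = 4190
MTTR = 22
MTBF + MTTR = 4212
Ai = 4190 / 4212
Ai = 0.9948

0.9948


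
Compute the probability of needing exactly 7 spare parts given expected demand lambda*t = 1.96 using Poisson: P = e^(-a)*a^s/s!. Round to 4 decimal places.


a = 1.96, s = 7
e^(-a) = e^(-1.96) = 0.1409
a^s = 1.96^7 = 111.1201
s! = 5040
P = 0.1409 * 111.1201 / 5040
P = 0.0031

0.0031


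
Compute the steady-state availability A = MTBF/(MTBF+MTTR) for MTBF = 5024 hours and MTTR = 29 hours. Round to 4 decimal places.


MTBF = 5024
MTTR = 29
MTBF + MTTR = 5053
A = 5024 / 5053
A = 0.9943

0.9943


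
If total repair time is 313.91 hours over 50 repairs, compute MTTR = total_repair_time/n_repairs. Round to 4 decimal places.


total_repair_time = 313.91
n_repairs = 50
MTTR = 313.91 / 50
MTTR = 6.2782

6.2782


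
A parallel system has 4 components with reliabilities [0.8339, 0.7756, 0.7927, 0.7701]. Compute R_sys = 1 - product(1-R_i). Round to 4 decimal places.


Components: [0.8339, 0.7756, 0.7927, 0.7701]
(1 - 0.8339) = 0.1661, running product = 0.1661
(1 - 0.7756) = 0.2244, running product = 0.0373
(1 - 0.7927) = 0.2073, running product = 0.0077
(1 - 0.7701) = 0.2299, running product = 0.0018
Product of (1-R_i) = 0.0018
R_sys = 1 - 0.0018 = 0.9982

0.9982


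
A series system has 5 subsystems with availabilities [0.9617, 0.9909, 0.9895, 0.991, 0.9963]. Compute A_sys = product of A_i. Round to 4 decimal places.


Subsystems: [0.9617, 0.9909, 0.9895, 0.991, 0.9963]
After subsystem 1 (A=0.9617): product = 0.9617
After subsystem 2 (A=0.9909): product = 0.9529
After subsystem 3 (A=0.9895): product = 0.9429
After subsystem 4 (A=0.991): product = 0.9345
After subsystem 5 (A=0.9963): product = 0.931
A_sys = 0.931

0.931


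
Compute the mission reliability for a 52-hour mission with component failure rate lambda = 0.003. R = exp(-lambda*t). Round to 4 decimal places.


lambda = 0.003
mission_time = 52
lambda * t = 0.003 * 52 = 0.156
R = exp(-0.156)
R = 0.8556

0.8556


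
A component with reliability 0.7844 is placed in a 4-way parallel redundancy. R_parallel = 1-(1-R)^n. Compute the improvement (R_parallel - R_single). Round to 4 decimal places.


R_single = 0.7844, n = 4
1 - R_single = 0.2156
(1 - R_single)^n = 0.2156^4 = 0.0022
R_parallel = 1 - 0.0022 = 0.9978
Improvement = 0.9978 - 0.7844
Improvement = 0.2134

0.2134


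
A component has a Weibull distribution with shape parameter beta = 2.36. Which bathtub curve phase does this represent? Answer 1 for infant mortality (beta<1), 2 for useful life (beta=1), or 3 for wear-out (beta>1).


beta = 2.36
Compare beta to 1:
beta < 1 => infant mortality (phase 1)
beta = 1 => useful life (phase 2)
beta > 1 => wear-out (phase 3)
Since beta = 2.36, this is wear-out (increasing failure rate)
Phase = 3

3


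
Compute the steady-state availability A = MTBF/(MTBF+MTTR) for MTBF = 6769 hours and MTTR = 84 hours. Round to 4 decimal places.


MTBF = 6769
MTTR = 84
MTBF + MTTR = 6853
A = 6769 / 6853
A = 0.9877

0.9877


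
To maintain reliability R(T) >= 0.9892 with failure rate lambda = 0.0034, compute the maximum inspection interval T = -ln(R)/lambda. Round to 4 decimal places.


R_target = 0.9892
lambda = 0.0034
-ln(0.9892) = 0.0109
T = 0.0109 / 0.0034
T = 3.1937

3.1937


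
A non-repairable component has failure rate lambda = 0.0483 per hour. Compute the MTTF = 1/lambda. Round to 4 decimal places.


lambda = 0.0483
MTTF = 1 / 0.0483
MTTF = 20.7039

20.7039


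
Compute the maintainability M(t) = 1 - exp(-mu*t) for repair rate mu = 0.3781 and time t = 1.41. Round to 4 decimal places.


mu = 0.3781, t = 1.41
mu * t = 0.3781 * 1.41 = 0.5331
exp(-0.5331) = 0.5868
M(t) = 1 - 0.5868
M(t) = 0.4132

0.4132


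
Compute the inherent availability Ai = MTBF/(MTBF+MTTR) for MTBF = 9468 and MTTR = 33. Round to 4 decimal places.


MTBF = 9468
MTTR = 33
MTBF + MTTR = 9501
Ai = 9468 / 9501
Ai = 0.9965

0.9965


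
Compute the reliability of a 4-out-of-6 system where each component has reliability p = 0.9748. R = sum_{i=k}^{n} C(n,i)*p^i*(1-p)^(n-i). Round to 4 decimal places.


k = 4, n = 6, p = 0.9748
i=4: C(6,4)=15 * 0.9748^4 * 0.0252^2 = 0.0086
i=5: C(6,5)=6 * 0.9748^5 * 0.0252^1 = 0.1331
i=6: C(6,6)=1 * 0.9748^6 * 0.0252^0 = 0.858
R = sum of terms = 0.9997

0.9997


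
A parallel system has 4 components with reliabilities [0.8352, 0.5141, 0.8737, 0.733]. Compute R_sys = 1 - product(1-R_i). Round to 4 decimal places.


Components: [0.8352, 0.5141, 0.8737, 0.733]
(1 - 0.8352) = 0.1648, running product = 0.1648
(1 - 0.5141) = 0.4859, running product = 0.0801
(1 - 0.8737) = 0.1263, running product = 0.0101
(1 - 0.733) = 0.267, running product = 0.0027
Product of (1-R_i) = 0.0027
R_sys = 1 - 0.0027 = 0.9973

0.9973


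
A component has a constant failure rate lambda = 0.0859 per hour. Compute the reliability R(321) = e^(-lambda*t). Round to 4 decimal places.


lambda = 0.0859
t = 321
lambda * t = 27.5739
R(t) = e^(-27.5739)
R(t) = 0.0

0.0


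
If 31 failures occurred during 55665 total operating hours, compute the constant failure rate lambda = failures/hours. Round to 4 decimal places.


failures = 31
total_hours = 55665
lambda = 31 / 55665
lambda = 0.0006

0.0006


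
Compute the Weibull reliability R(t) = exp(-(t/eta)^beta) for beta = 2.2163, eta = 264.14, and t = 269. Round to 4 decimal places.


beta = 2.2163, eta = 264.14, t = 269
t/eta = 269 / 264.14 = 1.0184
(t/eta)^beta = 1.0184^2.2163 = 1.0412
R(t) = exp(-1.0412)
R(t) = 0.353

0.353


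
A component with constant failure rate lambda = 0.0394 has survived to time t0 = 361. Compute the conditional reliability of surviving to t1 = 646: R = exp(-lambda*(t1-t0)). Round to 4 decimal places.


lambda = 0.0394
t0 = 361, t1 = 646
t1 - t0 = 285
lambda * (t1-t0) = 0.0394 * 285 = 11.229
R = exp(-11.229)
R = 0.0

0.0


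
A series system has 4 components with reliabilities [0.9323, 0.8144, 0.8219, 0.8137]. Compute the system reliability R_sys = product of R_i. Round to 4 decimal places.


Components: [0.9323, 0.8144, 0.8219, 0.8137]
After component 1 (R=0.9323): product = 0.9323
After component 2 (R=0.8144): product = 0.7593
After component 3 (R=0.8219): product = 0.624
After component 4 (R=0.8137): product = 0.5078
R_sys = 0.5078

0.5078


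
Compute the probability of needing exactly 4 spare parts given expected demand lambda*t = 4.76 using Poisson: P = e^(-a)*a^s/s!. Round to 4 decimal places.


a = 4.76, s = 4
e^(-a) = e^(-4.76) = 0.0086
a^s = 4.76^4 = 513.3668
s! = 24
P = 0.0086 * 513.3668 / 24
P = 0.1832

0.1832


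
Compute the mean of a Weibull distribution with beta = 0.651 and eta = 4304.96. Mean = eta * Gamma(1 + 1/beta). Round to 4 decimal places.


beta = 0.651, eta = 4304.96
1/beta = 1.5361
1 + 1/beta = 2.5361
Gamma(2.5361) = 1.3639
Mean = 4304.96 * 1.3639
Mean = 5871.7407

5871.7407


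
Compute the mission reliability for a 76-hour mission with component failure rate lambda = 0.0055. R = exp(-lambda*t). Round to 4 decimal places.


lambda = 0.0055
mission_time = 76
lambda * t = 0.0055 * 76 = 0.418
R = exp(-0.418)
R = 0.6584

0.6584


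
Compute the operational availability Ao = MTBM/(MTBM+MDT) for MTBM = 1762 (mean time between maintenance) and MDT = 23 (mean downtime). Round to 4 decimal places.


MTBM = 1762
MDT = 23
MTBM + MDT = 1785
Ao = 1762 / 1785
Ao = 0.9871

0.9871


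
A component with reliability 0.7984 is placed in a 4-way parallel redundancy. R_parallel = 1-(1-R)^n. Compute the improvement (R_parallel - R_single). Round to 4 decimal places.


R_single = 0.7984, n = 4
1 - R_single = 0.2016
(1 - R_single)^n = 0.2016^4 = 0.0017
R_parallel = 1 - 0.0017 = 0.9983
Improvement = 0.9983 - 0.7984
Improvement = 0.1999

0.1999


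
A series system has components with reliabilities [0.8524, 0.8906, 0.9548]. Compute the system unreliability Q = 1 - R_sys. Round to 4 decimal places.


Components: [0.8524, 0.8906, 0.9548]
After component 1: product = 0.8524
After component 2: product = 0.7591
After component 3: product = 0.7248
R_sys = 0.7248
Q = 1 - 0.7248 = 0.2752

0.2752


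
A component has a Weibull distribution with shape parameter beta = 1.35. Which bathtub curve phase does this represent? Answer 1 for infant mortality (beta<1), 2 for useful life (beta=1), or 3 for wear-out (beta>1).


beta = 1.35
Compare beta to 1:
beta < 1 => infant mortality (phase 1)
beta = 1 => useful life (phase 2)
beta > 1 => wear-out (phase 3)
Since beta = 1.35, this is wear-out (increasing failure rate)
Phase = 3

3


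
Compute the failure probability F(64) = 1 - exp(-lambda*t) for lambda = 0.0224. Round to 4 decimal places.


lambda = 0.0224, t = 64
lambda * t = 1.4336
exp(-1.4336) = 0.2384
F(t) = 1 - 0.2384
F(t) = 0.7616

0.7616


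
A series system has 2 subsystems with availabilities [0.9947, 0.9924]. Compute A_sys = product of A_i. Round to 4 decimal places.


Subsystems: [0.9947, 0.9924]
After subsystem 1 (A=0.9947): product = 0.9947
After subsystem 2 (A=0.9924): product = 0.9871
A_sys = 0.9871

0.9871


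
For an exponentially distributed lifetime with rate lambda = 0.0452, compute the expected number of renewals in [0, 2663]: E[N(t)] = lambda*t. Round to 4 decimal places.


lambda = 0.0452
t = 2663
E[N(t)] = lambda * t
E[N(t)] = 0.0452 * 2663
E[N(t)] = 120.3676

120.3676


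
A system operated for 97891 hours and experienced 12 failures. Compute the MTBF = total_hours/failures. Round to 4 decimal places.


total_hours = 97891
failures = 12
MTBF = 97891 / 12
MTBF = 8157.5833

8157.5833


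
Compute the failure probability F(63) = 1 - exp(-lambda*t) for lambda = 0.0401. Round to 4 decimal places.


lambda = 0.0401, t = 63
lambda * t = 2.5263
exp(-2.5263) = 0.08
F(t) = 1 - 0.08
F(t) = 0.92

0.92


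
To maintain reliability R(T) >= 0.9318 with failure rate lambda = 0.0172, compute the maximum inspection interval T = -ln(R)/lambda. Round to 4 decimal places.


R_target = 0.9318
lambda = 0.0172
-ln(0.9318) = 0.0706
T = 0.0706 / 0.0172
T = 4.1068

4.1068


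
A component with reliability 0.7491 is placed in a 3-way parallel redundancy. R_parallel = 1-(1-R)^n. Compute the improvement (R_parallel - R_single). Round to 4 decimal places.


R_single = 0.7491, n = 3
1 - R_single = 0.2509
(1 - R_single)^n = 0.2509^3 = 0.0158
R_parallel = 1 - 0.0158 = 0.9842
Improvement = 0.9842 - 0.7491
Improvement = 0.2351

0.2351


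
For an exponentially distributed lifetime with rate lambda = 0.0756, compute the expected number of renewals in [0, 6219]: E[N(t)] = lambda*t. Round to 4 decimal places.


lambda = 0.0756
t = 6219
E[N(t)] = lambda * t
E[N(t)] = 0.0756 * 6219
E[N(t)] = 470.1564

470.1564


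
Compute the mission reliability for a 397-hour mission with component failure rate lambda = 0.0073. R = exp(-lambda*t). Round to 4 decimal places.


lambda = 0.0073
mission_time = 397
lambda * t = 0.0073 * 397 = 2.8981
R = exp(-2.8981)
R = 0.0551

0.0551
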